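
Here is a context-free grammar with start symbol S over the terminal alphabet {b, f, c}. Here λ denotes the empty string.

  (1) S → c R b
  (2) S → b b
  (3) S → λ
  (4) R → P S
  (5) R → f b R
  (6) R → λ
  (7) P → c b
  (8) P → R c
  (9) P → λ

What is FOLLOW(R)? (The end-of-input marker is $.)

FIRST(S) = {λ, b, c}
FIRST(R) = {λ, b, c, f}  (via P S)
FIRST(P) = {λ, b, c, f}  (via R c)
FOLLOW(S) includes $ since S is the start symbol.
FOLLOW(R): in S→c R b, R is followed by b with FIRST {b}; in R→f b R, the suffix after R is empty (adds nothing new); in P→R c, R is followed by c with FIRST {c}. Thus FOLLOW(R) = {b, c}.
FOLLOW(S): in R→P S, the suffix after S is empty, so FOLLOW(S) ⊇ FOLLOW(R) = {b, c}. Thus FOLLOW(S) = {$, b, c}.
FOLLOW(P): in R→P S, P is followed by S with FIRST {λ, b, c}; in R→P S, the suffix after P is nullable, so FOLLOW(P) ⊇ FOLLOW(R) = {b, c}. Thus FOLLOW(P) = {b, c}.

{b, c}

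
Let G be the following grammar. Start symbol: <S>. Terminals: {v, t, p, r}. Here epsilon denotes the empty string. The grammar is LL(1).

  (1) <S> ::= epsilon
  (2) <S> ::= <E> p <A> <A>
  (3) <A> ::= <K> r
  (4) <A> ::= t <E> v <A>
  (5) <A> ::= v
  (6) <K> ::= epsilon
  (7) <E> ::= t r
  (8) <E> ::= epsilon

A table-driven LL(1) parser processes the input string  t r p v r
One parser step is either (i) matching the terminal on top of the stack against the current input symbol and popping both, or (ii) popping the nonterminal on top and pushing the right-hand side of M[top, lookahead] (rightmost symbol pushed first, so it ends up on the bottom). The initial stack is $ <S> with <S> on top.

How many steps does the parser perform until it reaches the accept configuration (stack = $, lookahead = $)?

step 1: stack=$ <S>  input=t r p v r $  — expand <S> ::= <E> p <A> <A>
step 2: stack=$ <A> <A> p <E>  input=t r p v r $  — expand <E> ::= t r
step 3: stack=$ <A> <A> p r t  input=t r p v r $  — match t
step 4: stack=$ <A> <A> p r  input=r p v r $  — match r
step 5: stack=$ <A> <A> p  input=p v r $  — match p
step 6: stack=$ <A> <A>  input=v r $  — expand <A> ::= v
step 7: stack=$ <A> v  input=v r $  — match v
step 8: stack=$ <A>  input=r $  — expand <A> ::= <K> r
step 9: stack=$ r <K>  input=r $  — expand <K> ::= epsilon
step 10: stack=$ r  input=r $  — match r
Accept reached after 10 steps.

10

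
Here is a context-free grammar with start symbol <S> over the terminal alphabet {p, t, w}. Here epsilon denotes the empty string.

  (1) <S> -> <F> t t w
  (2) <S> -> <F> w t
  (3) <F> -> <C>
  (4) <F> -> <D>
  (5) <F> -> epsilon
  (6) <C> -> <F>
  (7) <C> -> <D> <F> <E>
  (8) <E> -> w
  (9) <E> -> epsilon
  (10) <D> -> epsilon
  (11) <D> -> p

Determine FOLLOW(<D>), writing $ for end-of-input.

FIRST(<E>) = {epsilon, w}
FIRST(<D>) = {epsilon, p}
FIRST(<S>) = {p, t, w}  (via <F> t t w, <F> w t)
FIRST(<F>) = {epsilon, p, w}  (via <C>, <D>)
FIRST(<C>) = {epsilon, p, w}  (via <F>, <D> <F> <E>)
FOLLOW(<S>) includes $ since <S> is the start symbol.
FOLLOW(<S>): <S> appears on no right-hand side. Thus FOLLOW(<S>) = {$}.
FOLLOW(<F>): in <S>-><F> t t w, <F> is followed by t t w with FIRST {t}; in <S>-><F> w t, <F> is followed by w t with FIRST {w}; in <C>-><F>, the suffix after <F> is empty, so FOLLOW(<F>) ⊇ FOLLOW(<C>) = {t, w}; in <C>-><D> <F> <E>, <F> is followed by <E> with FIRST {epsilon, w}; in <C>-><D> <F> <E>, the suffix after <F> is nullable, so FOLLOW(<F>) ⊇ FOLLOW(<C>) = {t, w}. Thus FOLLOW(<F>) = {t, w}.
FOLLOW(<C>): in <F>-><C>, the suffix after <C> is empty, so FOLLOW(<C>) ⊇ FOLLOW(<F>) = {t, w}. Thus FOLLOW(<C>) = {t, w}.
FOLLOW(<E>): in <C>-><D> <F> <E>, the suffix after <E> is empty, so FOLLOW(<E>) ⊇ FOLLOW(<C>) = {t, w}. Thus FOLLOW(<E>) = {t, w}.
FOLLOW(<D>): in <F>-><D>, the suffix after <D> is empty, so FOLLOW(<D>) ⊇ FOLLOW(<F>) = {t, w}; in <C>-><D> <F> <E>, <D> is followed by <F> <E> with FIRST {epsilon, p, w}; in <C>-><D> <F> <E>, the suffix after <D> is nullable, so FOLLOW(<D>) ⊇ FOLLOW(<C>) = {t, w}. Thus FOLLOW(<D>) = {p, t, w}.

{p, t, w}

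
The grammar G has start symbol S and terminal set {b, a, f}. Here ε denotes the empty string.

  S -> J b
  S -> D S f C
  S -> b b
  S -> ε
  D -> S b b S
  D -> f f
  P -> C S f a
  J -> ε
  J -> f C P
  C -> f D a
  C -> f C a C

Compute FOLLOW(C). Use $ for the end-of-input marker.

{$, a, b, f}

FIRST(J): from J->ε we get {ε}; from J->f C P we get {f}. So FIRST(J) = {ε, f}.
FIRST(C): from C->f D a we get {f}; from C->f C a C we get {f}. So FIRST(C) = {f}.
FIRST(P): from P->C S f a we get {f}. So FIRST(P) = {f}.
FIRST(S): from S->J b we get {b, f}; from S->D S f C we get {b, f}; from S->b b we get {b}; from S->ε we get {ε}. So FIRST(S) = {ε, b, f}.
FIRST(D): from D->S b b S we get {b, f}; from D->f f we get {f}. So FIRST(D) = {b, f}.
FOLLOW(S) includes $ since S is the start symbol.
FOLLOW(D): in S->D S f C, D is followed by S f C with FIRST {b, f}; in C->f D a, D is followed by a with FIRST {a}. Thus FOLLOW(D) = {a, b, f}.
FOLLOW(S): in S->D S f C, S is followed by f C with FIRST {f}; in D->S b b S (occurrence 1), S is followed by b b S with FIRST {b}; in D->S b b S (occurrence 2), the suffix after S is empty, so FOLLOW(S) ⊇ FOLLOW(D) = {a, b, f}; in P->C S f a, S is followed by f a with FIRST {f}. Thus FOLLOW(S) = {$, a, b, f}.
FOLLOW(J): in S->J b, J is followed by b with FIRST {b}. Thus FOLLOW(J) = {b}.
FOLLOW(P): in J->f C P, the suffix after P is empty, so FOLLOW(P) ⊇ FOLLOW(J) = {b}. Thus FOLLOW(P) = {b}.
FOLLOW(C): in S->D S f C, the suffix after C is empty, so FOLLOW(C) ⊇ FOLLOW(S) = {$, a, b, f}; in P->C S f a, C is followed by S f a with FIRST {b, f}; in J->f C P, C is followed by P with FIRST {f}; in C->f C a C (occurrence 1), C is followed by a C with FIRST {a}; in C->f C a C (occurrence 2), the suffix after C is empty (adds nothing new). Thus FOLLOW(C) = {$, a, b, f}.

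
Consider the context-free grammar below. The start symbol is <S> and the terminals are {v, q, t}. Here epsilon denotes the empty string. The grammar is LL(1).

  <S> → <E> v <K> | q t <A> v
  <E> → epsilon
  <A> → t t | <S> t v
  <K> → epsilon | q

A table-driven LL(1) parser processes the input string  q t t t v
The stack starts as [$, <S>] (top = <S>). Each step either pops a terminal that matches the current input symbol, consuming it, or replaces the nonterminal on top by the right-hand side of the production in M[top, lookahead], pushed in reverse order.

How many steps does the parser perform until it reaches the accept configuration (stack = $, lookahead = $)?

     Stack        Input        Action
  1  $ <S>        q t t t v $  expand <S> → q t <A> v
  2  $ v <A> t q  q t t t v $  match q
  3  $ v <A> t    t t t v $    match t
  4  $ v <A>      t t v $      expand <A> → t t
  5  $ v t t      t t v $      match t
  6  $ v t        t v $        match t
  7  $ v          v $          match v
Accept reached after 7 steps.

7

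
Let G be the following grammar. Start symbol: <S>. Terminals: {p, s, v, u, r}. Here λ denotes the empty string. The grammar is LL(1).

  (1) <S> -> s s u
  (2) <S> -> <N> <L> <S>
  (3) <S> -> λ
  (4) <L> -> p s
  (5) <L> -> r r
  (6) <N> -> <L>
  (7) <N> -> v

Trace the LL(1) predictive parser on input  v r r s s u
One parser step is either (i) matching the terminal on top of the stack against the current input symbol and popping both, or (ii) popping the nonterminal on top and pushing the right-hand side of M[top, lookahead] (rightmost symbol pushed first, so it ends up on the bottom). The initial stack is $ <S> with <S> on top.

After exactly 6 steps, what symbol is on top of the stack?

<S>

step 1: stack=$ <S>  input=v r r s s u $  — expand <S> -> <N> <L> <S>
step 2: stack=$ <S> <L> <N>  input=v r r s s u $  — expand <N> -> v
step 3: stack=$ <S> <L> v  input=v r r s s u $  — match v
step 4: stack=$ <S> <L>  input=r r s s u $  — expand <L> -> r r
step 5: stack=$ <S> r r  input=r r s s u $  — match r
step 6: stack=$ <S> r  input=r s s u $  — match r
Stack after step 6: $ <S> (top = <S>).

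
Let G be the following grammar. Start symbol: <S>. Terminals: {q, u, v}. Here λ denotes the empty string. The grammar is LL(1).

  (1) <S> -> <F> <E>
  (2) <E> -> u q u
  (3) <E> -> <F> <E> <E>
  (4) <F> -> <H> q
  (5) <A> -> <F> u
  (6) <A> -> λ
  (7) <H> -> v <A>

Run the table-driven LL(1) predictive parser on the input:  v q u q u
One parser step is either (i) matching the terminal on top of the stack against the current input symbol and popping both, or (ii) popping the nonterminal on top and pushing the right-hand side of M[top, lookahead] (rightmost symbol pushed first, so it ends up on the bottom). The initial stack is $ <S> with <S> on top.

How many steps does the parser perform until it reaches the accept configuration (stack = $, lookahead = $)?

10

      Stack          Input        Action
   1  $ <S>          v q u q u $  expand <S> -> <F> <E>
   2  $ <E> <F>      v q u q u $  expand <F> -> <H> q
   3  $ <E> q <H>    v q u q u $  expand <H> -> v <A>
   4  $ <E> q <A> v  v q u q u $  match v
   5  $ <E> q <A>    q u q u $    expand <A> -> λ
   6  $ <E> q        q u q u $    match q
   7  $ <E>          u q u $      expand <E> -> u q u
   8  $ u q u        u q u $      match u
   9  $ u q          q u $        match q
  10  $ u            u $          match u
Accept reached after 10 steps.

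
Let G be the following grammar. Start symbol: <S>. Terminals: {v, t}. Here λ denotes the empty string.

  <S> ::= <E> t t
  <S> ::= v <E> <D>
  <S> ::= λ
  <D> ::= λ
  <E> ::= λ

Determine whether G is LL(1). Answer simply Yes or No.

Yes

FIRST(<S>) = {λ, t, v}
FIRST(<D>) = {λ}
FIRST(<E>) = {λ}
FOLLOW(<S>) = {$}
FOLLOW(<D>) = {$}
FOLLOW(<E>) = {$, t}
Each cell of M receives at most one production.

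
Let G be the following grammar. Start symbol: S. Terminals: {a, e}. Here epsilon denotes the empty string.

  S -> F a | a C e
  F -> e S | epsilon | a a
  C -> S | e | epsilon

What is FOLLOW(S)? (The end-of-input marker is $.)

FIRST(F) = {epsilon, a, e}
FIRST(S) = {a, e}  (via F a)
FIRST(C) = {epsilon, a, e}  (via S)
FOLLOW(S) includes $ since S is the start symbol.
FOLLOW(F): in S->F a, F is followed by a with FIRST {a}. Thus FOLLOW(F) = {a}.
FOLLOW(C): in S->a C e, C is followed by e with FIRST {e}. Thus FOLLOW(C) = {e}.
FOLLOW(S): in F->e S, the suffix after S is empty, so FOLLOW(S) ⊇ FOLLOW(F) = {a}; in C->S, the suffix after S is empty, so FOLLOW(S) ⊇ FOLLOW(C) = {e}. Thus FOLLOW(S) = {$, a, e}.

{$, a, e}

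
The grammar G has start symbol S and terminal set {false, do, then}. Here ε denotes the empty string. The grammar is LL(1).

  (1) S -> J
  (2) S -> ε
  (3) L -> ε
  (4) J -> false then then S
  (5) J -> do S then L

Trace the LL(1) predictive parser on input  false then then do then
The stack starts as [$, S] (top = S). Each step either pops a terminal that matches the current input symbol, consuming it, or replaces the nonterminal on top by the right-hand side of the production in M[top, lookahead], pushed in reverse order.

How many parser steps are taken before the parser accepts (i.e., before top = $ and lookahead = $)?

step 1: stack=$ S  input=false then then do then $  — expand S -> J
step 2: stack=$ J  input=false then then do then $  — expand J -> false then then S
step 3: stack=$ S then then false  input=false then then do then $  — match false
step 4: stack=$ S then then  input=then then do then $  — match then
step 5: stack=$ S then  input=then do then $  — match then
step 6: stack=$ S  input=do then $  — expand S -> J
step 7: stack=$ J  input=do then $  — expand J -> do S then L
step 8: stack=$ L then S do  input=do then $  — match do
step 9: stack=$ L then S  input=then $  — expand S -> ε
step 10: stack=$ L then  input=then $  — match then
step 11: stack=$ L  input=$  — expand L -> ε
Accept reached after 11 steps.

11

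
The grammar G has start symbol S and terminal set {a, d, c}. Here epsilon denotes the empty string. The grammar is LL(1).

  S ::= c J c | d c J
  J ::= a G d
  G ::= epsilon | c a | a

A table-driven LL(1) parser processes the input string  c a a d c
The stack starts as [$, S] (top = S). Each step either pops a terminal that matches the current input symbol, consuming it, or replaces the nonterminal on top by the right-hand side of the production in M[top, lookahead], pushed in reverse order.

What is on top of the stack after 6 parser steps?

step 1: stack=$ S  input=c a a d c $  — expand S ::= c J c
step 2: stack=$ c J c  input=c a a d c $  — match c
step 3: stack=$ c J  input=a a d c $  — expand J ::= a G d
step 4: stack=$ c d G a  input=a a d c $  — match a
step 5: stack=$ c d G  input=a d c $  — expand G ::= a
step 6: stack=$ c d a  input=a d c $  — match a
Stack after step 6: $ c d (top = d).

d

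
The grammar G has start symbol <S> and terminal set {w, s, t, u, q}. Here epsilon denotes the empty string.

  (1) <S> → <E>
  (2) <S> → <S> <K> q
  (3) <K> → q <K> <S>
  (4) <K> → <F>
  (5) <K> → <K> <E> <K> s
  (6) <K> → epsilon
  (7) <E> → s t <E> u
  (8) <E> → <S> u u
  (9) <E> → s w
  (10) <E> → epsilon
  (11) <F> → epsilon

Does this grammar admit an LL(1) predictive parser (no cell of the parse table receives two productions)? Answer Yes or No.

FIRST(<S>) = {epsilon, q, s, u}
FIRST(<K>) = {epsilon, q, s, u}
FIRST(<E>) = {epsilon, q, s, u}
FIRST(<F>) = {epsilon}
FOLLOW(<S>) = {$, q, s, u}
FOLLOW(<K>) = {q, s, u}
FOLLOW(<E>) = {$, q, s, u}
FOLLOW(<F>) = {q, s, u}
Cell M[<E>, q] receives both <E> → <S> u u and <E> → epsilon — the grammar is not LL(1).

No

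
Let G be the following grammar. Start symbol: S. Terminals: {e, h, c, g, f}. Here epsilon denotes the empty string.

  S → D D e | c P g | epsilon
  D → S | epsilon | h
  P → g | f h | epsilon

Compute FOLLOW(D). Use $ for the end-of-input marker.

FIRST(P) = {epsilon, f, g}
FIRST(S) = {epsilon, c, e, h}  (via D D e)
FIRST(D) = {epsilon, c, e, h}  (via S)
FOLLOW(S) includes $ since S is the start symbol.
FOLLOW(D): in S→D D e (occurrence 1), D is followed by D e with FIRST {c, e, h}; in S→D D e (occurrence 2), D is followed by e with FIRST {e}. Thus FOLLOW(D) = {c, e, h}.
FOLLOW(S): in D→S, the suffix after S is empty, so FOLLOW(S) ⊇ FOLLOW(D) = {c, e, h}. Thus FOLLOW(S) = {$, c, e, h}.
FOLLOW(P): in S→c P g, P is followed by g with FIRST {g}. Thus FOLLOW(P) = {g}.

{c, e, h}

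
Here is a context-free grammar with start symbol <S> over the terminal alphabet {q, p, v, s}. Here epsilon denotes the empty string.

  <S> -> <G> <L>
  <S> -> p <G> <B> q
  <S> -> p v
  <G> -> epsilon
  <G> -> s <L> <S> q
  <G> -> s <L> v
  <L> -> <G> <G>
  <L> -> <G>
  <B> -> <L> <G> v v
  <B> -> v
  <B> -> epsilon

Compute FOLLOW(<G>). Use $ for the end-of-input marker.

{$, p, q, s, v}

FIRST(<G>): from <G>->epsilon we get {epsilon}; from <G>->s <L> <S> q we get {s}; from <G>->s <L> v we get {s}. So FIRST(<G>) = {epsilon, s}.
FIRST(<L>): from <L>-><G> <G> we get {epsilon, s}; from <L>-><G> we get {epsilon, s}. So FIRST(<L>) = {epsilon, s}.
FIRST(<S>): from <S>-><G> <L> we get {epsilon, s}; from <S>->p <G> <B> q we get {p}; from <S>->p v we get {p}. So FIRST(<S>) = {epsilon, p, s}.
FIRST(<B>): from <B>-><L> <G> v v we get {s, v}; from <B>->v we get {v}; from <B>->epsilon we get {epsilon}. So FIRST(<B>) = {epsilon, s, v}.
FOLLOW(<S>) includes $ since <S> is the start symbol.
FOLLOW(<S>): in <G>->s <L> <S> q, <S> is followed by q with FIRST {q}. Thus FOLLOW(<S>) = {$, q}.
FOLLOW(<L>): in <S>-><G> <L>, the suffix after <L> is empty, so FOLLOW(<L>) ⊇ FOLLOW(<S>) = {$, q}; in <G>->s <L> <S> q, <L> is followed by <S> q with FIRST {p, q, s}; in <G>->s <L> v, <L> is followed by v with FIRST {v}; in <B>-><L> <G> v v, <L> is followed by <G> v v with FIRST {s, v}. Thus FOLLOW(<L>) = {$, p, q, s, v}.
FOLLOW(<G>): in <S>-><G> <L>, <G> is followed by <L> with FIRST {epsilon, s}; in <S>-><G> <L>, the suffix after <G> is nullable, so FOLLOW(<G>) ⊇ FOLLOW(<S>) = {$, q}; in <S>->p <G> <B> q, <G> is followed by <B> q with FIRST {q, s, v}; in <L>-><G> <G> (occurrence 1), <G> is followed by <G> with FIRST {epsilon, s}; in <L>-><G> <G> (occurrence 1), the suffix after <G> is nullable, so FOLLOW(<G>) ⊇ FOLLOW(<L>) = {$, p, q, s, v}; in <L>-><G> <G> (occurrence 2), the suffix after <G> is empty, so FOLLOW(<G>) ⊇ FOLLOW(<L>) = {$, p, q, s, v}; in <L>-><G>, the suffix after <G> is empty, so FOLLOW(<G>) ⊇ FOLLOW(<L>) = {$, p, q, s, v}; in <B>-><L> <G> v v, <G> is followed by v v with FIRST {v}. Thus FOLLOW(<G>) = {$, p, q, s, v}.
FOLLOW(<B>): in <S>->p <G> <B> q, <B> is followed by q with FIRST {q}. Thus FOLLOW(<B>) = {q}.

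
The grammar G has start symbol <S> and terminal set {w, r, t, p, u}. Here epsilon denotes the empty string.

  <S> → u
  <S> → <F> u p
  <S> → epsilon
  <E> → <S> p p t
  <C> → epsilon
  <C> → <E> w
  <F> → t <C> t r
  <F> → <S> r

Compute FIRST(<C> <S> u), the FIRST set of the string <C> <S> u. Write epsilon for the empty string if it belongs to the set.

{p, r, t, u}

FIRST(<S>) = {epsilon, r, t, u}  (via <F> u p)
FIRST(<E>) = {p, r, t, u}  (via <S> p p t)
FIRST(<F>) = {r, t, u}  (via <S> r)
FIRST(<C>) = {epsilon, p, r, t, u}  (via <E> w)
FIRST(<C> <S> u): take FIRST of each symbol in turn, carrying on past any symbol whose FIRST contains epsilon; result {p, r, t, u}.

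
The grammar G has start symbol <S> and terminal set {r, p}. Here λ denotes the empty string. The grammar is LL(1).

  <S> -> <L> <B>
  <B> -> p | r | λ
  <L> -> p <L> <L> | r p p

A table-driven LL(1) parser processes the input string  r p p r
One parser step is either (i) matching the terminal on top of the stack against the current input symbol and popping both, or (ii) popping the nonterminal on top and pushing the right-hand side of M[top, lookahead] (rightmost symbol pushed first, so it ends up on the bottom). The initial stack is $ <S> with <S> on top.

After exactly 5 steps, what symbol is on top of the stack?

     Stack        Input      Action
  1  $ <S>        r p p r $  expand <S> -> <L> <B>
  2  $ <B> <L>    r p p r $  expand <L> -> r p p
  3  $ <B> p p r  r p p r $  match r
  4  $ <B> p p    p p r $    match p
  5  $ <B> p      p r $      match p
Stack after step 5: $ <B> (top = <B>).

<B>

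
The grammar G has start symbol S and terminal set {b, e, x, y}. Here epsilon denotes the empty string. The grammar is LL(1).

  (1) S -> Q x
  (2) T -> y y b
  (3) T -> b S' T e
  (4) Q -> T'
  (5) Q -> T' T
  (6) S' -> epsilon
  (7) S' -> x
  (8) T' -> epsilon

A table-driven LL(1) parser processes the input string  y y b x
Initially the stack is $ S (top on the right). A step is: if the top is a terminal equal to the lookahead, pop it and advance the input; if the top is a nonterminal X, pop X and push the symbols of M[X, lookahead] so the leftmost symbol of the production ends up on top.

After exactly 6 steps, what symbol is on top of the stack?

b

     Stack      Input      Action
  1  $ S        y y b x $  expand S -> Q x
  2  $ x Q      y y b x $  expand Q -> T' T
  3  $ x T T'   y y b x $  expand T' -> epsilon
  4  $ x T      y y b x $  expand T -> y y b
  5  $ x b y y  y y b x $  match y
  6  $ x b y    y b x $    match y
Stack after step 6: $ x b (top = b).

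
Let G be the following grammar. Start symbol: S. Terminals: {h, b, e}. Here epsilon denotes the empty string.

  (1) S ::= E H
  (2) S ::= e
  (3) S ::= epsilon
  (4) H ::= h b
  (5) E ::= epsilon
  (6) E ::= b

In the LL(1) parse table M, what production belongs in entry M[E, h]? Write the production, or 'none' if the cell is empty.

FIRST(H): from H::=h b we get {h}. So FIRST(H) = {h}.
FIRST(E): from E::=epsilon we get {epsilon}; from E::=b we get {b}. So FIRST(E) = {epsilon, b}.
FIRST(S): from S::=E H we get {b, h}; from S::=e we get {e}; from S::=epsilon we get {epsilon}. So FIRST(S) = {epsilon, b, e, h}.
FOLLOW(S) includes $ since S is the start symbol.
FOLLOW(E): in S::=E H, E is followed by H with FIRST {h}. Thus FOLLOW(E) = {h}.
For E ::= epsilon: FIRST(epsilon) = {epsilon}, so it goes in M[E, t] for t ∈ {}; since epsilon ∈ FIRST, also for every t ∈ FOLLOW(E) = {h}.
For E ::= b: FIRST(b) = {b}, so it goes in M[E, t] for t ∈ {b}.

E ::= epsilon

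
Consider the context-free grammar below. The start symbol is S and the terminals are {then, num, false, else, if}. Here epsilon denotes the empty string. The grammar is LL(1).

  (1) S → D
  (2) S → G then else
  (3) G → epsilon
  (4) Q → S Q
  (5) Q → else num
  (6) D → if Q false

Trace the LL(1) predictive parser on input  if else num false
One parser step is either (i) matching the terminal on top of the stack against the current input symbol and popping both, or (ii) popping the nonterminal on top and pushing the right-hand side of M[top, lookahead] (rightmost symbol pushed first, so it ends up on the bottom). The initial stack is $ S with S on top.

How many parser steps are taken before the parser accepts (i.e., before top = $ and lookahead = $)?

step 1: stack=$ S  input=if else num false $  — expand S → D
step 2: stack=$ D  input=if else num false $  — expand D → if Q false
step 3: stack=$ false Q if  input=if else num false $  — match if
step 4: stack=$ false Q  input=else num false $  — expand Q → else num
step 5: stack=$ false num else  input=else num false $  — match else
step 6: stack=$ false num  input=num false $  — match num
step 7: stack=$ false  input=false $  — match false
Accept reached after 7 steps.

7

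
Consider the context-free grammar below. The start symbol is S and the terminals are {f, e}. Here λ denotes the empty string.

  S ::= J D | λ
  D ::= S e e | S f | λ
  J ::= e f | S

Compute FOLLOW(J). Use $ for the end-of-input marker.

FIRST(S): from S::=J D we get {λ, e, f}; from S::=λ we get {λ}. So FIRST(S) = {λ, e, f}.
FIRST(D): from D::=S e e we get {e, f}; from D::=S f we get {e, f}; from D::=λ we get {λ}. So FIRST(D) = {λ, e, f}.
FIRST(J): from J::=e f we get {e}; from J::=S we get {λ, e, f}. So FIRST(J) = {λ, e, f}.
FOLLOW(S) includes $ since S is the start symbol.
FOLLOW(S): in D::=S e e, S is followed by e e with FIRST {e}; in D::=S f, S is followed by f with FIRST {f}; in J::=S, the suffix after S is empty, so FOLLOW(S) ⊇ FOLLOW(J) = {$, e, f}. Thus FOLLOW(S) = {$, e, f}.
FOLLOW(D): in S::=J D, the suffix after D is empty, so FOLLOW(D) ⊇ FOLLOW(S) = {$, e, f}. Thus FOLLOW(D) = {$, e, f}.
FOLLOW(J): in S::=J D, J is followed by D with FIRST {λ, e, f}; in S::=J D, the suffix after J is nullable, so FOLLOW(J) ⊇ FOLLOW(S) = {$, e, f}. Thus FOLLOW(J) = {$, e, f}.

{$, e, f}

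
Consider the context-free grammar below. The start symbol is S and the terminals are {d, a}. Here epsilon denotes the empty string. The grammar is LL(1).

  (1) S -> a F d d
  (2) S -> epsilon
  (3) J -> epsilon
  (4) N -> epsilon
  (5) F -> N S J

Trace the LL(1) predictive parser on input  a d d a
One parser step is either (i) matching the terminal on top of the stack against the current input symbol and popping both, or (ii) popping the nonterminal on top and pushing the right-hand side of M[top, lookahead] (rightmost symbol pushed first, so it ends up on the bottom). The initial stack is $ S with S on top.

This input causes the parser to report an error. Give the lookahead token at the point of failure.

a

     Stack        Input      Action
  1  $ S          a d d a $  expand S -> a F d d
  2  $ d d F a    a d d a $  match a
  3  $ d d F      d d a $    expand F -> N S J
  4  $ d d J S N  d d a $    expand N -> epsilon
  5  $ d d J S    d d a $    expand S -> epsilon
  6  $ d d J      d d a $    expand J -> epsilon
  7  $ d d        d d a $    match d
  8  $ d          d a $      match d
  9  $            a $        error: stack empty but input remains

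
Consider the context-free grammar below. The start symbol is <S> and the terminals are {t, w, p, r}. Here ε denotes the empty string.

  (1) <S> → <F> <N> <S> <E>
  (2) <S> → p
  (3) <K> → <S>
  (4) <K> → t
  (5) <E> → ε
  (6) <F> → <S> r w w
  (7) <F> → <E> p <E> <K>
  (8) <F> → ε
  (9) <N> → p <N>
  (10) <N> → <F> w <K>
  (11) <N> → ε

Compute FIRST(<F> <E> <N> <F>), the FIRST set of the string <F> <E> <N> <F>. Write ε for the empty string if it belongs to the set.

{ε, p, w}

FIRST(<E>) = {ε}
FIRST(<S>) = {p, w}  (via <F> <N> <S> <E>)
FIRST(<K>) = {p, t, w}  (via <S>)
FIRST(<F>) = {ε, p, w}  (via <S> r w w, <E> p <E> <K>)
FIRST(<N>) = {ε, p, w}  (via <F> w <K>)
FIRST(<F> <E> <N> <F>): take FIRST of each symbol in turn, carrying on past any symbol whose FIRST contains ε; result {ε, p, w}.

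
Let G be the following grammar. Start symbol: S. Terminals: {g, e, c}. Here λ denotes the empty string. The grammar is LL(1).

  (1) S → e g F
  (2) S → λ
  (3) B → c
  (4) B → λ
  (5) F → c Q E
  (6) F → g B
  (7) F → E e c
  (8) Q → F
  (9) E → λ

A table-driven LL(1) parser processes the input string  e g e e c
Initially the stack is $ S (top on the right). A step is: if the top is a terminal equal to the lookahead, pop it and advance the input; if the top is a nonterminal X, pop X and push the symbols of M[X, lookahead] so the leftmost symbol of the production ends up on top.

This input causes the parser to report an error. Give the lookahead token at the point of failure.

e

     Stack    Input        Action
  1  $ S      e g e e c $  expand S → e g F
  2  $ F g e  e g e e c $  match e
  3  $ F g    g e e c $    match g
  4  $ F      e e c $      expand F → E e c
  5  $ c e E  e e c $      expand E → λ
  6  $ c e    e e c $      match e
  7  $ c      e c $        error: top is terminal c but lookahead is e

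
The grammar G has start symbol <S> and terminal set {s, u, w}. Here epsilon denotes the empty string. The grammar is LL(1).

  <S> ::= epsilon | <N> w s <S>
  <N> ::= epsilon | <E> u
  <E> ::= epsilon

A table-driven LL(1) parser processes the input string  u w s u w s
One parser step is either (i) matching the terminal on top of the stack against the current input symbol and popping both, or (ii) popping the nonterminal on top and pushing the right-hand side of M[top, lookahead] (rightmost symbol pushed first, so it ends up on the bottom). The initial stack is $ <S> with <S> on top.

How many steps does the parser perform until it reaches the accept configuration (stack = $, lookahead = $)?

      Stack            Input          Action
   1  $ <S>            u w s u w s $  expand <S> ::= <N> w s <S>
   2  $ <S> s w <N>    u w s u w s $  expand <N> ::= <E> u
   3  $ <S> s w u <E>  u w s u w s $  expand <E> ::= epsilon
   4  $ <S> s w u      u w s u w s $  match u
   5  $ <S> s w        w s u w s $    match w
   6  $ <S> s          s u w s $      match s
   7  $ <S>            u w s $        expand <S> ::= <N> w s <S>
   8  $ <S> s w <N>    u w s $        expand <N> ::= <E> u
   9  $ <S> s w u <E>  u w s $        expand <E> ::= epsilon
  10  $ <S> s w u      u w s $        match u
  11  $ <S> s w        w s $          match w
  12  $ <S> s          s $            match s
  13  $ <S>            $              expand <S> ::= epsilon
Accept reached after 13 steps.

13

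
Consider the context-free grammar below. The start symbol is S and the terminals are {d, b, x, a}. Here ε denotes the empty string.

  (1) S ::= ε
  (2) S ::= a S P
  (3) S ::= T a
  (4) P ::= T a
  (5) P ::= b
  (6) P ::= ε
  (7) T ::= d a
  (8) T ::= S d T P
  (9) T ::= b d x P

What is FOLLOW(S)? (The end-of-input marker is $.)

{$, a, b, d}

FIRST(S): from S::=ε we get {ε}; from S::=a S P we get {a}; from S::=T a we get {a, b, d}. So FIRST(S) = {ε, a, b, d}.
FIRST(T): from T::=d a we get {d}; from T::=S d T P we get {a, b, d}; from T::=b d x P we get {b}. So FIRST(T) = {a, b, d}.
FIRST(P): from P::=T a we get {a, b, d}; from P::=b we get {b}; from P::=ε we get {ε}. So FIRST(P) = {ε, a, b, d}.
FOLLOW(S) includes $ since S is the start symbol.
FOLLOW(S): in S::=a S P, S is followed by P with FIRST {ε, a, b, d}; in S::=a S P, the suffix after S is nullable (adds nothing new); in T::=S d T P, S is followed by d T P with FIRST {d}. Thus FOLLOW(S) = {$, a, b, d}.
FOLLOW(T): in S::=T a, T is followed by a with FIRST {a}; in P::=T a, T is followed by a with FIRST {a}; in T::=S d T P, T is followed by P with FIRST {ε, a, b, d}; in T::=S d T P, the suffix after T is nullable (adds nothing new). Thus FOLLOW(T) = {a, b, d}.
FOLLOW(P): in S::=a S P, the suffix after P is empty, so FOLLOW(P) ⊇ FOLLOW(S) = {$, a, b, d}; in T::=S d T P, the suffix after P is empty, so FOLLOW(P) ⊇ FOLLOW(T) = {a, b, d}; in T::=b d x P, the suffix after P is empty, so FOLLOW(P) ⊇ FOLLOW(T) = {a, b, d}. Thus FOLLOW(P) = {$, a, b, d}.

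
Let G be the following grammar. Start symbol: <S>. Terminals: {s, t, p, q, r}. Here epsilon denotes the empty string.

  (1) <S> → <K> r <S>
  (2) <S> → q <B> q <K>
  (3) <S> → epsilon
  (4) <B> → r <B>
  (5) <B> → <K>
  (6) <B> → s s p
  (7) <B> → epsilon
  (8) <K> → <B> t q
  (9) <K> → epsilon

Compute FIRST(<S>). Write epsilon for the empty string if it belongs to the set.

FIRST(<S>) = {epsilon, q, r, s, t}  (via <K> r <S>)
FIRST(<B>) = {epsilon, r, s, t}  (via <K>)
FIRST(<K>) = {epsilon, r, s, t}  (via <B> t q)

{epsilon, q, r, s, t}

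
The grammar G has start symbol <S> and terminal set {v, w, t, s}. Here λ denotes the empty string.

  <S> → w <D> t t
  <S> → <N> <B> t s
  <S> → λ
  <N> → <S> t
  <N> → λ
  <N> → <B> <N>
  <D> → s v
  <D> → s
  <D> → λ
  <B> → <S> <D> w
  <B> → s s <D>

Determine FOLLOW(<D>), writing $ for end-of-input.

FIRST(<D>) = {λ, s}
FIRST(<S>) = {λ, s, t, w}  (via <N> <B> t s)
FIRST(<B>) = {s, t, w}  (via <S> <D> w)
FIRST(<N>) = {λ, s, t, w}  (via <S> t, <B> <N>)
FOLLOW(<S>) includes $ since <S> is the start symbol.
FOLLOW(<S>): in <N>→<S> t, <S> is followed by t with FIRST {t}; in <B>→<S> <D> w, <S> is followed by <D> w with FIRST {s, w}. Thus FOLLOW(<S>) = {$, s, t, w}.
FOLLOW(<N>): in <S>→<N> <B> t s, <N> is followed by <B> t s with FIRST {s, t, w}; in <N>→<B> <N>, the suffix after <N> is empty (adds nothing new). Thus FOLLOW(<N>) = {s, t, w}.
FOLLOW(<B>): in <S>→<N> <B> t s, <B> is followed by t s with FIRST {t}; in <N>→<B> <N>, <B> is followed by <N> with FIRST {λ, s, t, w}; in <N>→<B> <N>, the suffix after <B> is nullable, so FOLLOW(<B>) ⊇ FOLLOW(<N>) = {s, t, w}. Thus FOLLOW(<B>) = {s, t, w}.
FOLLOW(<D>): in <S>→w <D> t t, <D> is followed by t t with FIRST {t}; in <B>→<S> <D> w, <D> is followed by w with FIRST {w}; in <B>→s s <D>, the suffix after <D> is empty, so FOLLOW(<D>) ⊇ FOLLOW(<B>) = {s, t, w}. Thus FOLLOW(<D>) = {s, t, w}.

{s, t, w}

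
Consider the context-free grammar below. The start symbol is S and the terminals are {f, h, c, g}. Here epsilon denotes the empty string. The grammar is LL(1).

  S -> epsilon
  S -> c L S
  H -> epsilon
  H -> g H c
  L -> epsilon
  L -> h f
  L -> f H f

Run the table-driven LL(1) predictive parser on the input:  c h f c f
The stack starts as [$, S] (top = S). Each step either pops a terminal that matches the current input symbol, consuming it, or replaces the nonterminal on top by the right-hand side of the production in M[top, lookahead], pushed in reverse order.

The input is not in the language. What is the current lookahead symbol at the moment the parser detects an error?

      Stack      Input        Action
   1  $ S        c h f c f $  expand S -> c L S
   2  $ S L c    c h f c f $  match c
   3  $ S L      h f c f $    expand L -> h f
   4  $ S f h    h f c f $    match h
   5  $ S f      f c f $      match f
   6  $ S        c f $        expand S -> c L S
   7  $ S L c    c f $        match c
   8  $ S L      f $          expand L -> f H f
   9  $ S f H f  f $          match f
  10  $ S f H    $            error: M[H, $] is empty

$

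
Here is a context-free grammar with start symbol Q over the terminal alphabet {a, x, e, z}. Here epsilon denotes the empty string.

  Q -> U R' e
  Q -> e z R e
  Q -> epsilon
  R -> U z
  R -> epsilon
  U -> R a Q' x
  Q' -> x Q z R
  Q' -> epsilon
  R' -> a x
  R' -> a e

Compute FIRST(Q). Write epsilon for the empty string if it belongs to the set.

{epsilon, a, e}

FIRST(Q') = {epsilon, x}
FIRST(R') = {a}
FIRST(Q) = {epsilon, a, e}  (via U R' e)
FIRST(R) = {epsilon, a}  (via U z)
FIRST(U) = {a}  (via R a Q' x)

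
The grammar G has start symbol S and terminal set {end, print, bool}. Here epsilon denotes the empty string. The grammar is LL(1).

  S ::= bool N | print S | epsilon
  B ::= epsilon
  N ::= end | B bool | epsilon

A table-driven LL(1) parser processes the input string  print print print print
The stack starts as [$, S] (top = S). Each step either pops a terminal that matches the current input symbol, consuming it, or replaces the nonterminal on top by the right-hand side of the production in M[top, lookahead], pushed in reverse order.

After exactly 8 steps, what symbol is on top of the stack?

S

step 1: stack=$ S  input=print print print print $  — expand S ::= print S
step 2: stack=$ S print  input=print print print print $  — match print
step 3: stack=$ S  input=print print print $  — expand S ::= print S
step 4: stack=$ S print  input=print print print $  — match print
step 5: stack=$ S  input=print print $  — expand S ::= print S
step 6: stack=$ S print  input=print print $  — match print
step 7: stack=$ S  input=print $  — expand S ::= print S
step 8: stack=$ S print  input=print $  — match print
Stack after step 8: $ S (top = S).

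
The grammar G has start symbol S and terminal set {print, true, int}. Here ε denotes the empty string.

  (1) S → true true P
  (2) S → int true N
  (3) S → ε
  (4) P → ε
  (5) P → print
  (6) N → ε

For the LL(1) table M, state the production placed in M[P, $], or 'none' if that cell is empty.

FIRST(S) = {ε, int, true}
FIRST(P) = {ε, print}
FIRST(N) = {ε}
FOLLOW(S) includes $ since S is the start symbol.
FOLLOW(S): S appears on no right-hand side. Thus FOLLOW(S) = {$}.
FOLLOW(P): in S→true true P, the suffix after P is empty, so FOLLOW(P) ⊇ FOLLOW(S) = {$}. Thus FOLLOW(P) = {$}.
For P → ε: FIRST(ε) = {ε}, so it goes in M[P, t] for t ∈ {}; since ε ∈ FIRST, also for every t ∈ FOLLOW(P) = {$}.
For P → print: FIRST(print) = {print}, so it goes in M[P, t] for t ∈ {print}.

P → ε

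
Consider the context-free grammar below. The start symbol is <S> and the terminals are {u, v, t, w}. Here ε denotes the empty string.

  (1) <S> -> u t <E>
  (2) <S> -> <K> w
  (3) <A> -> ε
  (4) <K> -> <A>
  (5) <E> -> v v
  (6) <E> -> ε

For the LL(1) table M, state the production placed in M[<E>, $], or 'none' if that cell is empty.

<E> -> ε

FIRST(<A>) = {ε}
FIRST(<E>) = {ε, v}
FIRST(<K>) = {ε}  (via <A>)
FIRST(<S>) = {u, w}  (via <K> w)
FOLLOW(<S>) includes $ since <S> is the start symbol.
FOLLOW(<S>): <S> appears on no right-hand side. Thus FOLLOW(<S>) = {$}.
FOLLOW(<E>): in <S>->u t <E>, the suffix after <E> is empty, so FOLLOW(<E>) ⊇ FOLLOW(<S>) = {$}. Thus FOLLOW(<E>) = {$}.
For <E> -> v v: FIRST(v v) = {v}, so it goes in M[<E>, t] for t ∈ {v}.
For <E> -> ε: FIRST(ε) = {ε}, so it goes in M[<E>, t] for t ∈ {}; since ε ∈ FIRST, also for every t ∈ FOLLOW(<E>) = {$}.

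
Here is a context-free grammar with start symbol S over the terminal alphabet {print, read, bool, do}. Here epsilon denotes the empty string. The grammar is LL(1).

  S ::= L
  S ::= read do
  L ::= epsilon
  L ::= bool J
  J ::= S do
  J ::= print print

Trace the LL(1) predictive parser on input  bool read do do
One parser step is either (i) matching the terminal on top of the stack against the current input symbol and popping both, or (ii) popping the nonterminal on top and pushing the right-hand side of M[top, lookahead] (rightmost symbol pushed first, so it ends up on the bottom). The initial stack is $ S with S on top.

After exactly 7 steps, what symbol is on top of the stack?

do

step 1: stack=$ S  input=bool read do do $  — expand S ::= L
step 2: stack=$ L  input=bool read do do $  — expand L ::= bool J
step 3: stack=$ J bool  input=bool read do do $  — match bool
step 4: stack=$ J  input=read do do $  — expand J ::= S do
step 5: stack=$ do S  input=read do do $  — expand S ::= read do
step 6: stack=$ do do read  input=read do do $  — match read
step 7: stack=$ do do  input=do do $  — match do
Stack after step 7: $ do (top = do).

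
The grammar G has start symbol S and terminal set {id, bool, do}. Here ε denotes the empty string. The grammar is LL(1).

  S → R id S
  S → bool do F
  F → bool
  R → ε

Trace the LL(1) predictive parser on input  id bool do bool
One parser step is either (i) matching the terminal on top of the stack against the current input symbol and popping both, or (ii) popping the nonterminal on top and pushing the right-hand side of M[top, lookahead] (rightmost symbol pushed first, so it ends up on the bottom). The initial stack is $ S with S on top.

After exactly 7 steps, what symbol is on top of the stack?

     Stack        Input              Action
  1  $ S          id bool do bool $  expand S → R id S
  2  $ S id R     id bool do bool $  expand R → ε
  3  $ S id       id bool do bool $  match id
  4  $ S          bool do bool $     expand S → bool do F
  5  $ F do bool  bool do bool $     match bool
  6  $ F do       do bool $          match do
  7  $ F          bool $             expand F → bool
Stack after step 7: $ bool (top = bool).

bool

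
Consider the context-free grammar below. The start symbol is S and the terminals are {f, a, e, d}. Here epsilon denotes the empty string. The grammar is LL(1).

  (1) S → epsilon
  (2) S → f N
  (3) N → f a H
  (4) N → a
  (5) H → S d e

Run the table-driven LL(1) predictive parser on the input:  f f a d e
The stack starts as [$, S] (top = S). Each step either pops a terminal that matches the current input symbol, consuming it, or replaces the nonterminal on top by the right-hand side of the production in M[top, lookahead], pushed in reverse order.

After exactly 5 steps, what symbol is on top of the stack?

H

     Stack    Input        Action
  1  $ S      f f a d e $  expand S → f N
  2  $ N f    f f a d e $  match f
  3  $ N      f a d e $    expand N → f a H
  4  $ H a f  f a d e $    match f
  5  $ H a    a d e $      match a
Stack after step 5: $ H (top = H).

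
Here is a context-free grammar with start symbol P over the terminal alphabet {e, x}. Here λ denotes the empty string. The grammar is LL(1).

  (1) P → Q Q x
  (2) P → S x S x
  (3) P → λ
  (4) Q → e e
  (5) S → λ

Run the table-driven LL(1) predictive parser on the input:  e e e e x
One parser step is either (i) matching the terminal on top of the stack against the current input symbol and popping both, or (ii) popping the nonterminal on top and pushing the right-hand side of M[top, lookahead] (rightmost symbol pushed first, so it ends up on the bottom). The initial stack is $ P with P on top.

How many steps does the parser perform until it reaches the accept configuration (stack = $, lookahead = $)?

8

     Stack      Input        Action
  1  $ P        e e e e x $  expand P → Q Q x
  2  $ x Q Q    e e e e x $  expand Q → e e
  3  $ x Q e e  e e e e x $  match e
  4  $ x Q e    e e e x $    match e
  5  $ x Q      e e x $      expand Q → e e
  6  $ x e e    e e x $      match e
  7  $ x e      e x $        match e
  8  $ x        x $          match x
Accept reached after 8 steps.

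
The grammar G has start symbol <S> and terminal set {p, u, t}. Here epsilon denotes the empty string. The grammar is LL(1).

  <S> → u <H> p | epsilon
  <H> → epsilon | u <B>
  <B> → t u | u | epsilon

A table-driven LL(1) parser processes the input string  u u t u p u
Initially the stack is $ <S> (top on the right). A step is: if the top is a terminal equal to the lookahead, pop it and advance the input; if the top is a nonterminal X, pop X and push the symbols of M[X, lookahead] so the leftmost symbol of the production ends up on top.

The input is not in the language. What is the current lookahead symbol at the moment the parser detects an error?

step 1: stack=$ <S>  input=u u t u p u $  — expand <S> → u <H> p
step 2: stack=$ p <H> u  input=u u t u p u $  — match u
step 3: stack=$ p <H>  input=u t u p u $  — expand <H> → u <B>
step 4: stack=$ p <B> u  input=u t u p u $  — match u
step 5: stack=$ p <B>  input=t u p u $  — expand <B> → t u
step 6: stack=$ p u t  input=t u p u $  — match t
step 7: stack=$ p u  input=u p u $  — match u
step 8: stack=$ p  input=p u $  — match p
step 9: stack=$  input=u $  — error: stack empty but input remains

u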